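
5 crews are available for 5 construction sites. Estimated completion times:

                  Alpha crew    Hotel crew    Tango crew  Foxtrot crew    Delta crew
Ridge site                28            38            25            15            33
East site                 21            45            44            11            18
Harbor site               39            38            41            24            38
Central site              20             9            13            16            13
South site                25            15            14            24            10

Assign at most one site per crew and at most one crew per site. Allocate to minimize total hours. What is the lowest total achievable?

Optimal: Alpha crew→East site (21 hours), Hotel crew→Central site (9 hours), Tango crew→Ridge site (25 hours), Foxtrot crew→Harbor site (24 hours), Delta crew→South site (10 hours) — total 21+9+25+24+10 = 89 hours.
Column-greedy (each site in turn goes to its cheapest remaining crew) gives 109 hours, worse by 20.

Min total: 89 hours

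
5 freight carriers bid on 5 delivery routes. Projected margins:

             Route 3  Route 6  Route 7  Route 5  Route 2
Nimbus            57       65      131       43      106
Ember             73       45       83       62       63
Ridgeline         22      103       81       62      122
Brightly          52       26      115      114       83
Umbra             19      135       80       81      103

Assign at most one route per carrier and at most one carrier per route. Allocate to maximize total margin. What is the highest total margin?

Max total: $575k

Optimal: Nimbus→Route 7 ($131k), Ember→Route 3 ($73k), Ridgeline→Route 2 ($122k), Brightly→Route 5 ($114k), Umbra→Route 6 ($135k) — total 131+73+122+114+135 = $575k.
Next-best assignment: Nimbus→Route 7, Ember→Route 3, Ridgeline→Route 6, Brightly→Route 5, Umbra→Route 2 = $524k.
Every other assignment is strictly worse.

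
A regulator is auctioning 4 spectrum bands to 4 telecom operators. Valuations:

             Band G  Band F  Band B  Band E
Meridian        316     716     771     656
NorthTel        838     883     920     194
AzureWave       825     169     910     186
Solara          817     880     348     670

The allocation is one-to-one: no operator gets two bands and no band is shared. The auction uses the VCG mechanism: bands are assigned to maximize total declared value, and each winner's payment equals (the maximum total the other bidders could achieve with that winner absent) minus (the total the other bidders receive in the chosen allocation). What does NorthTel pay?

NorthTel pays $30M.

Efficient allocation: Meridian→Band E ($656M), NorthTel→Band G ($838M), AzureWave→Band B ($910M), Solara→Band F ($880M); total welfare W = $3284M.
NorthTel receives Band G at value $838M, so the others get W − 838 = $2446M.
Without NorthTel: best allocation of the remaining 3 bidders over all 4 bands is Meridian→Band B ($771M), AzureWave→Band G ($825M), Solara→Band F ($880M), total $2476M.
VCG payment = (others' best without NorthTel) − (others' welfare with NorthTel) = 2476 − 2446 = $30M.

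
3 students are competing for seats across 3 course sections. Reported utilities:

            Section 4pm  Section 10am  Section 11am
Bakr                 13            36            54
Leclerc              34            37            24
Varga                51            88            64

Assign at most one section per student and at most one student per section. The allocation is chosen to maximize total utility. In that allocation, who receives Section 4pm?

Optimal: Bakr→Section 11am (54 points), Leclerc→Section 4pm (34 points), Varga→Section 10am (88 points) — total 54+34+88 = 176 points.
Column-greedy (each section in turn goes to its best remaining student) gives 142 points, worse by 34.
Swapping Leclerc↔Bakr (Leclerc→Section 11am 24 points, Bakr→Section 4pm 13 points) loses 51.
Checked against all permutations: 176 points is optimal.
Leclerc's own top section is Section 10am (37 points), but forcing Leclerc→Section 10am and reassigning the rest optimally gives only 142 points — worse by 34.

Leclerc receives Section 4pm.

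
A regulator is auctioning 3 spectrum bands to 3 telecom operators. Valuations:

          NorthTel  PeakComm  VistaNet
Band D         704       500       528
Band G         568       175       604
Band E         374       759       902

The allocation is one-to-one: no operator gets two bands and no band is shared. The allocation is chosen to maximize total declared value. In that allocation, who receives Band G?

This is the linear assignment problem.
Optimal: NorthTel→Band D ($704M), PeakComm→Band E ($759M), VistaNet→Band G ($604M) — total 704+759+604 = $2067M.
Max-entry greedy (repeatedly take the single best remaining cell) gives $1781M, worse by 286.
Next-best assignment: NorthTel→Band G, PeakComm→Band D, VistaNet→Band E = $1970M.
Swapping VistaNet↔NorthTel (VistaNet→Band D $528M, NorthTel→Band G $568M) loses 212.
VistaNet's own top band is Band E ($902M), but forcing VistaNet→Band E and reassigning the rest optimally gives only $1970M — worse by 97.

VistaNet receives Band G.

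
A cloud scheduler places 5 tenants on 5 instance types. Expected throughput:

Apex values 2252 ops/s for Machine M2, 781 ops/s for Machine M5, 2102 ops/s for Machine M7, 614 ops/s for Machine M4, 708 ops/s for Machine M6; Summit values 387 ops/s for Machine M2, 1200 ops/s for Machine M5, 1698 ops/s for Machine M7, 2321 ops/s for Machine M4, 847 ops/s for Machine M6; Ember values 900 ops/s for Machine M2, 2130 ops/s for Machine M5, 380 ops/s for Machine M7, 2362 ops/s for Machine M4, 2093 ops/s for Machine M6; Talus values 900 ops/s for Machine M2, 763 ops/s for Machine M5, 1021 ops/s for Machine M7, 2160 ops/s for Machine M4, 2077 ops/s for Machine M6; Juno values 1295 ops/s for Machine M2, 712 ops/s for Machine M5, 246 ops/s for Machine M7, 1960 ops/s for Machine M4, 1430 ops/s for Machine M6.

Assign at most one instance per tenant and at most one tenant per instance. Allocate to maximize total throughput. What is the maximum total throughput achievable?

Treat this as an assignment problem: match each tenant to one instance.
Optimal: Apex→Machine M2 (2252 ops/s), Summit→Machine M7 (1698 ops/s), Ember→Machine M5 (2130 ops/s), Talus→Machine M6 (2077 ops/s), Juno→Machine M4 (1960 ops/s) — total 2252+1698+2130+2077+1960 = 10117 ops/s.
Next-best assignment: Apex→Machine M7, Summit→Machine M4, Ember→Machine M5, Talus→Machine M6, Juno→Machine M2 = 9925 ops/s.
Swapping Summit↔Apex (Summit→Machine M2 387 ops/s, Apex→Machine M7 2102 ops/s) loses 1461.
Checked against all permutations: 10117 ops/s is optimal.

Maximum total: 10117 ops/s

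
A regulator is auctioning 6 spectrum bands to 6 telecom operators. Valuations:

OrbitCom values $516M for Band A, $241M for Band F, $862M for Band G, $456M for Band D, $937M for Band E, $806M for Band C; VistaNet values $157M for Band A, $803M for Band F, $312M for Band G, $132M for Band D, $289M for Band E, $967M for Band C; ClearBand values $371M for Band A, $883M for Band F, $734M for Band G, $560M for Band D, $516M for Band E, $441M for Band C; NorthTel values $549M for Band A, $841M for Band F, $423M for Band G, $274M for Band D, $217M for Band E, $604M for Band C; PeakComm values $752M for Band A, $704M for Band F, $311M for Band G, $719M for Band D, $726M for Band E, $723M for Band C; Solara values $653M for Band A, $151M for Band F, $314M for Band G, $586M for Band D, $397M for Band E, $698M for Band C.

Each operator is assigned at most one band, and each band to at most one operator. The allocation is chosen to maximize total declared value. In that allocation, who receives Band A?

This is the linear assignment problem.
Optimal: OrbitCom→Band E ($937M), VistaNet→Band C ($967M), ClearBand→Band G ($734M), NorthTel→Band F ($841M), PeakComm→Band D ($719M), Solara→Band A ($653M) — total 937+967+734+841+719+653 = $4851M.
Row-greedy (each operator in turn takes its best remaining band) gives $4369M, worse by 482.
Next-best assignment: OrbitCom→Band E, VistaNet→Band C, ClearBand→Band G, NorthTel→Band F, PeakComm→Band A, Solara→Band D = $4817M.
Checked against all permutations: $4851M is optimal.
Solara's own top band is Band C ($698M), but forcing Solara→Band C and reassigning the rest optimally gives only $4440M — worse by 411.

Solara receives Band A.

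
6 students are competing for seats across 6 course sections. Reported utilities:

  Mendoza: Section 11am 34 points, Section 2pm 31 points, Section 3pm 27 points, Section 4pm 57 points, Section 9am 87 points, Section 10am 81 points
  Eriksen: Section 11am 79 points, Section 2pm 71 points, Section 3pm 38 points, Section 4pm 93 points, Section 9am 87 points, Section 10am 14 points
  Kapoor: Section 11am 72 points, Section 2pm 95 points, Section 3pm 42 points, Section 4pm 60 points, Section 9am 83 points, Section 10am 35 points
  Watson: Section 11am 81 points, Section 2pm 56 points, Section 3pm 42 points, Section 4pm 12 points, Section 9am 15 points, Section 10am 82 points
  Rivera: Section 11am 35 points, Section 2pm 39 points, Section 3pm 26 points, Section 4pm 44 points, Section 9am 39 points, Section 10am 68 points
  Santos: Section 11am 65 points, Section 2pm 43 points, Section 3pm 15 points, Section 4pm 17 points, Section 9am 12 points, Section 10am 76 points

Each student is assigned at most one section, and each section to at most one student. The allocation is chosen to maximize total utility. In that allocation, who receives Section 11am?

Optimal: Mendoza→Section 9am (87 points), Eriksen→Section 4pm (93 points), Kapoor→Section 2pm (95 points), Watson→Section 11am (81 points), Rivera→Section 3pm (26 points), Santos→Section 10am (76 points) — total 87+93+95+81+26+76 = 458 points.
Row-greedy (each student in turn takes its best remaining section) gives 407 points, worse by 51.
Next-best assignment: Mendoza→Section 9am, Eriksen→Section 4pm, Kapoor→Section 2pm, Watson→Section 3pm, Rivera→Section 10am, Santos→Section 11am = 450 points.
Swapping Kapoor↔Rivera (Kapoor→Section 3pm 42 points, Rivera→Section 2pm 39 points) loses 40.
Checked against all permutations: 458 points is optimal.
Watson's own top section is Section 10am (82 points), but forcing Watson→Section 10am and reassigning the rest optimally gives only 448 points — worse by 10.

Watson receives Section 11am.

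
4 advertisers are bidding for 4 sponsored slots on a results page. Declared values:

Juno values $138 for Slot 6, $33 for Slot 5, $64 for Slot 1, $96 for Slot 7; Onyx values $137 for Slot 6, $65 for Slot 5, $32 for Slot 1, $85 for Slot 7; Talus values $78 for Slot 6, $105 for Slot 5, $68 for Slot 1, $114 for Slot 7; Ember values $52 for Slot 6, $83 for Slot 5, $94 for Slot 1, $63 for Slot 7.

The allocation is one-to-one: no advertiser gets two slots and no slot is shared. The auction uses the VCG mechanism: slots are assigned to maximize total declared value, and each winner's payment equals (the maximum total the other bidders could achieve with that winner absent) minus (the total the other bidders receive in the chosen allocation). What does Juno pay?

Juno pays $9.

Efficient allocation: Juno→Slot 7 ($96), Onyx→Slot 6 ($137), Talus→Slot 5 ($105), Ember→Slot 1 ($94); total welfare W = $432.
Juno receives Slot 7 at value $96, so the others get W − 96 = $336.
Without Juno: best allocation of the remaining 3 bidders over all 4 slots is Onyx→Slot 6 ($137), Talus→Slot 7 ($114), Ember→Slot 1 ($94), total $345.
VCG payment = (others' best without Juno) − (others' welfare with Juno) = 345 − 336 = $9.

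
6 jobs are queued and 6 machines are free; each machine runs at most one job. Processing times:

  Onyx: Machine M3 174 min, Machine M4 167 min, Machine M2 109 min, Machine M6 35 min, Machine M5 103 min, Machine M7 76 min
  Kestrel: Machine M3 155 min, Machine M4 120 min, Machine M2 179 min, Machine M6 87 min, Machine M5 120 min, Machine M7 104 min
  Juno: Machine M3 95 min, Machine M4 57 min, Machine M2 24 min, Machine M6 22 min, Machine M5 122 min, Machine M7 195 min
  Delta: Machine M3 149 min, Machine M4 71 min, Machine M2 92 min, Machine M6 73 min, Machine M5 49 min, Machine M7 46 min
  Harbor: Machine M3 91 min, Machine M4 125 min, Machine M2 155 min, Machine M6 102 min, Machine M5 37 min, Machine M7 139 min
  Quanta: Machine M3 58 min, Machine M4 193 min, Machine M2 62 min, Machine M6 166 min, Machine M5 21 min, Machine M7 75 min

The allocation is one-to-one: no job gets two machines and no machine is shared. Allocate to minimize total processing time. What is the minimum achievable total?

Optimal: Onyx→Machine M6 (35 min), Kestrel→Machine M4 (120 min), Juno→Machine M2 (24 min), Delta→Machine M7 (46 min), Harbor→Machine M5 (37 min), Quanta→Machine M3 (58 min) — total 35+120+24+46+37+58 = 320 min.
Row-greedy (each job in turn takes its cheapest remaining machine) gives 496 min, worse by 176.
Next-best assignment: Onyx→Machine M6, Kestrel→Machine M7, Juno→Machine M2, Delta→Machine M4, Harbor→Machine M5, Quanta→Machine M3 = 329 min.
Swapping Harbor↔Juno (Harbor→Machine M2 155 min, Juno→Machine M5 122 min) adds 216.
Every other assignment is strictly worse.

Min total: 320 min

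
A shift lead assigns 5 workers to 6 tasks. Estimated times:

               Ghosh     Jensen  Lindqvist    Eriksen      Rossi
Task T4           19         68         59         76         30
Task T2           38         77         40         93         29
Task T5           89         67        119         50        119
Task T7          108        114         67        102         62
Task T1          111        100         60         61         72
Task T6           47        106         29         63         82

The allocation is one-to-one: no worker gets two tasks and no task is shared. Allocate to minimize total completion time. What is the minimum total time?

Minimum total: 205 min

Optimal: Ghosh→Task T4 (19 min), Jensen→Task T5 (67 min), Lindqvist→Task T6 (29 min), Eriksen→Task T1 (61 min), Rossi→Task T2 (29 min) — total 19+67+29+61+29 = 205 min.
Min-entry greedy (repeatedly take the single cheapest remaining cell) gives 227 min, worse by 22.
Checked against all permutations: 205 min is optimal.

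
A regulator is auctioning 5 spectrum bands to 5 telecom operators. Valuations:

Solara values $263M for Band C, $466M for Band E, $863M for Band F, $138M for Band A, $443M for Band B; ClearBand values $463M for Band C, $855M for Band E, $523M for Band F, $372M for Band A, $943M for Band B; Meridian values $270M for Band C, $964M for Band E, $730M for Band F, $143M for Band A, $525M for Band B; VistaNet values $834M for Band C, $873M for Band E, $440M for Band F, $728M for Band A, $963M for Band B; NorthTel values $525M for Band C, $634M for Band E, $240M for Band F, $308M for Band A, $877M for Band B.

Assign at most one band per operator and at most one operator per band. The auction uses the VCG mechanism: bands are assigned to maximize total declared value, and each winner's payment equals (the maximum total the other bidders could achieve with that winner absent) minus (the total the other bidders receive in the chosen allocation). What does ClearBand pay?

ClearBand pays $458M.

Efficient allocation: Solara→Band F ($863M), ClearBand→Band B ($943M), Meridian→Band E ($964M), VistaNet→Band A ($728M), NorthTel→Band C ($525M); total welfare W = $4023M.
ClearBand receives Band B at value $943M, so the others get W − 943 = $3080M.
Without ClearBand: best allocation of the remaining 4 bidders over all 5 bands is Solara→Band F ($863M), Meridian→Band E ($964M), VistaNet→Band C ($834M), NorthTel→Band B ($877M), total $3538M.
VCG payment = (others' best without ClearBand) − (others' welfare with ClearBand) = 3538 − 3080 = $458M.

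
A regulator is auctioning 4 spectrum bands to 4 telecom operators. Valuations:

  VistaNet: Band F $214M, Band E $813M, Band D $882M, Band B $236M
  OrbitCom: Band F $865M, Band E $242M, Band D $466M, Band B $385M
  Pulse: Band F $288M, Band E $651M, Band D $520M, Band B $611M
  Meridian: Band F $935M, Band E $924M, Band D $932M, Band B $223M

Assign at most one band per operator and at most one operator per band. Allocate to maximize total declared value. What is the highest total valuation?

Optimal: VistaNet→Band D ($882M), OrbitCom→Band F ($865M), Pulse→Band B ($611M), Meridian→Band E ($924M) — total 882+865+611+924 = $3282M.
Max-entry greedy (repeatedly take the single best remaining cell) gives $2853M, worse by 429.

Max total: $3282M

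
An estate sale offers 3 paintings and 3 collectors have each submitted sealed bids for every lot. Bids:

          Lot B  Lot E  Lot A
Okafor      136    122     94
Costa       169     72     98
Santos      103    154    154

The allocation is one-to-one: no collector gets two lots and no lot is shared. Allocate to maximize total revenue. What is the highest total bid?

Maximum total: $445

Treat this as an assignment problem: match each collector to one lot.
Optimal: Okafor→Lot E ($122), Costa→Lot B ($169), Santos→Lot A ($154) — total 122+169+154 = $445.
Checked against all permutations: $445 is optimal.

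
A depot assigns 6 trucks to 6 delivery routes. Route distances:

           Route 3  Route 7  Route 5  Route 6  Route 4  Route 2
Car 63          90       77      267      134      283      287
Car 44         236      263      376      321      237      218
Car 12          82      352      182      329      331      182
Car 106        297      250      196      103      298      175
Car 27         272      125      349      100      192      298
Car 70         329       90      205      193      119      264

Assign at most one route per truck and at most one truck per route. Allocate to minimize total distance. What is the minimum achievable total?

Minimum total: 792 km

Optimal: Car 63→Route 7 (77 km), Car 44→Route 2 (218 km), Car 12→Route 3 (82 km), Car 106→Route 5 (196 km), Car 27→Route 6 (100 km), Car 70→Route 4 (119 km) — total 77+218+82+196+100+119 = 792 km.
Row-greedy (each truck in turn takes its cheapest remaining route) gives 877 km, worse by 85.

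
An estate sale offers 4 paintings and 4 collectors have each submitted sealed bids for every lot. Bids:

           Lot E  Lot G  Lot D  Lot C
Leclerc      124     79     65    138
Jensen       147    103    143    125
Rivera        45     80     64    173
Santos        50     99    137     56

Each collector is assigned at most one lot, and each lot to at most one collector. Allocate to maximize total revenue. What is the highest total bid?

Maximum total: $539

Optimal: Leclerc→Lot E ($124), Jensen→Lot D ($143), Rivera→Lot C ($173), Santos→Lot G ($99) — total 124+143+173+99 = $539.
Next-best assignment: Leclerc→Lot E, Jensen→Lot G, Rivera→Lot C, Santos→Lot D = $537.
No other one-to-one assignment exceeds $539.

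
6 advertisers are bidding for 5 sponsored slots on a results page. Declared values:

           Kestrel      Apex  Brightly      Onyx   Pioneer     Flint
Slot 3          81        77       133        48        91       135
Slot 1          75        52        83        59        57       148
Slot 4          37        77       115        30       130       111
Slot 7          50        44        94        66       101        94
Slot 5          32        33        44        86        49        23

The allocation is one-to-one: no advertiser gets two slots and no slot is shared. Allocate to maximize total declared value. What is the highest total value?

Optimal: Brightly→Slot 3 ($133), Flint→Slot 1 ($148), Pioneer→Slot 4 ($130), Kestrel→Slot 7 ($50), Onyx→Slot 5 ($86) — total 133+148+130+50+86 = $547.
Column-greedy (each slot in turn goes to its best remaining advertiser) gives $447, worse by 100.
Next-best assignment: Brightly→Slot 3, Flint→Slot 1, Apex→Slot 4, Pioneer→Slot 7, Onyx→Slot 5 = $545.

Max total: $547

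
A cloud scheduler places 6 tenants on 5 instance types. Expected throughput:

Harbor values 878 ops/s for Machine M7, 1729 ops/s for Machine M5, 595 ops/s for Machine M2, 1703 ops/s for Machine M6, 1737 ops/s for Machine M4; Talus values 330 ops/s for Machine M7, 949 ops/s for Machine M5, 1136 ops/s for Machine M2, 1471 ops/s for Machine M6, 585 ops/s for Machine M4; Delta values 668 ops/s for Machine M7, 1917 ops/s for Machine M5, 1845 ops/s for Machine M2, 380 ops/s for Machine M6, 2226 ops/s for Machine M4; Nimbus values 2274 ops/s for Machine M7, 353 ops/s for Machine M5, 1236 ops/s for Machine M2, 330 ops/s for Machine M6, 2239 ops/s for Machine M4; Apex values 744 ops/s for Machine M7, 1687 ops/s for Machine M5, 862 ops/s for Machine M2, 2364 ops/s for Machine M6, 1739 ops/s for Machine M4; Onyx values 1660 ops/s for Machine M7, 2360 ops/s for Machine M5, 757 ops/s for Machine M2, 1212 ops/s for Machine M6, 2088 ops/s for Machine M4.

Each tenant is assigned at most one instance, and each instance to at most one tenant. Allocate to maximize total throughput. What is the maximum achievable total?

This is a one-to-one assignment (maximum-weight bipartite matching).
Optimal: Nimbus→Machine M7 (2274 ops/s), Onyx→Machine M5 (2360 ops/s), Delta→Machine M2 (1845 ops/s), Apex→Machine M6 (2364 ops/s), Harbor→Machine M4 (1737 ops/s) — total 2274+2360+1845+2364+1737 = 10580 ops/s.
Row-greedy (each tenant in turn takes its best remaining instance) gives 8261 ops/s, worse by 2319.

Maximum total: 10580 ops/s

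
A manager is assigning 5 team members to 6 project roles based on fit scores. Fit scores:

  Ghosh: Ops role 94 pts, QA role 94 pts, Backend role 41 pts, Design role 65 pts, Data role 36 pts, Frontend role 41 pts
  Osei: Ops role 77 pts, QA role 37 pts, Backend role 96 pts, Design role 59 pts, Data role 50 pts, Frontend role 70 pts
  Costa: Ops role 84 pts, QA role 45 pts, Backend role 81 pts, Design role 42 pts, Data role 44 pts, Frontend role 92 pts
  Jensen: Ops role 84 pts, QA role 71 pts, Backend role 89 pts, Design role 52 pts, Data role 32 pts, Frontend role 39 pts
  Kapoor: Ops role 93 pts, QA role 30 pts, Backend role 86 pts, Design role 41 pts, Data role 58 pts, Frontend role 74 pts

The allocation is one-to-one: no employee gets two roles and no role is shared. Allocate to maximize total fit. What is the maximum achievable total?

Max total: 427 pts

Optimal: Ghosh→QA role (94 pts), Osei→Backend role (96 pts), Costa→Frontend role (92 pts), Jensen→Design role (52 pts), Kapoor→Ops role (93 pts) — total 94+96+92+52+93 = 427 pts.
Row-greedy (each employee in turn takes its best remaining role) gives 411 pts, worse by 16.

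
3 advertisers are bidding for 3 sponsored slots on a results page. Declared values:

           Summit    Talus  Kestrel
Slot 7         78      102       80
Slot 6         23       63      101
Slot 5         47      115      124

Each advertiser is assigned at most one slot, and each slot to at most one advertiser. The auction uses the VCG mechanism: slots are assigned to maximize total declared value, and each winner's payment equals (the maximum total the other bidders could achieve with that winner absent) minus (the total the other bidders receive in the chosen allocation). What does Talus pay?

Talus pays $23.

Efficient allocation: Summit→Slot 7 ($78), Talus→Slot 5 ($115), Kestrel→Slot 6 ($101); total welfare W = $294.
Talus receives Slot 5 at value $115, so the others get W − 115 = $179.
Without Talus: best allocation of the remaining 2 bidders over all 3 slots is Summit→Slot 7 ($78), Kestrel→Slot 5 ($124), total $202.
VCG payment = (others' best without Talus) − (others' welfare with Talus) = 202 − 179 = $23.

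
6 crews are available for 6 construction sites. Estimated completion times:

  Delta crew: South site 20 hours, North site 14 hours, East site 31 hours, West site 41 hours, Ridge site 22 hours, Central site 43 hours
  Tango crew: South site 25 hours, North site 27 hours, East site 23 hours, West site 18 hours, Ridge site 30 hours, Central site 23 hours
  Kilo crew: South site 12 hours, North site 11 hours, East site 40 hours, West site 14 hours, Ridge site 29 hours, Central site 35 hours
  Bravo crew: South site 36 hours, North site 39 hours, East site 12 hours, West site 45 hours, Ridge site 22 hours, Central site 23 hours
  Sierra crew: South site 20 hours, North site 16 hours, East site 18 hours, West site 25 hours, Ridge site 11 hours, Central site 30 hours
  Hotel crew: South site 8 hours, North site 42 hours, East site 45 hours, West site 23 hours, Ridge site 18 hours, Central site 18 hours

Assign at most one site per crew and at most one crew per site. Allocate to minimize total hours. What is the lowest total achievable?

Optimal: Delta crew→North site (14 hours), Tango crew→Central site (23 hours), Kilo crew→West site (14 hours), Bravo crew→East site (12 hours), Sierra crew→Ridge site (11 hours), Hotel crew→South site (8 hours) — total 14+23+14+12+11+8 = 82 hours.
Row-greedy (each crew in turn takes its cheapest remaining site) gives 85 hours, worse by 3.

Min total: 82 hours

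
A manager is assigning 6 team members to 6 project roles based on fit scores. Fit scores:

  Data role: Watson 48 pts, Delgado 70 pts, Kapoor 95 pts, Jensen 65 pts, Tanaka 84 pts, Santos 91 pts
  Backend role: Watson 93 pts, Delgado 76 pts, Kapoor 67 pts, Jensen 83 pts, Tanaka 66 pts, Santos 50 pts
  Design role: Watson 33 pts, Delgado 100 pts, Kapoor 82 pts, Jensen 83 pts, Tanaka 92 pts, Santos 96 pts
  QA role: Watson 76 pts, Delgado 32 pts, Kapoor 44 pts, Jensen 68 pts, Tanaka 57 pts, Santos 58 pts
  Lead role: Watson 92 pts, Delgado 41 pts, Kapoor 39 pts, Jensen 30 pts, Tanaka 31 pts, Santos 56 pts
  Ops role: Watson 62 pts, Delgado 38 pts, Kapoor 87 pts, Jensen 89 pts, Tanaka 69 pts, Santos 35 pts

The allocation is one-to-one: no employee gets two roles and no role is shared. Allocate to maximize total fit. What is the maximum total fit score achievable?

Optimal: Watson→Lead role (92 pts), Delgado→Design role (100 pts), Kapoor→Ops role (87 pts), Jensen→Backend role (83 pts), Tanaka→QA role (57 pts), Santos→Data role (91 pts) — total 92+100+87+83+57+91 = 510 pts.
Row-greedy (each employee in turn takes its best remaining role) gives 490 pts, worse by 20.
Next-best assignment: Watson→Lead role, Delgado→Backend role, Kapoor→Ops role, Jensen→QA role, Tanaka→Design role, Santos→Data role = 506 pts.
Swapping Kapoor↔Santos (Kapoor→Data role 95 pts, Santos→Ops role 35 pts) loses 48.

Maximum total: 510 pts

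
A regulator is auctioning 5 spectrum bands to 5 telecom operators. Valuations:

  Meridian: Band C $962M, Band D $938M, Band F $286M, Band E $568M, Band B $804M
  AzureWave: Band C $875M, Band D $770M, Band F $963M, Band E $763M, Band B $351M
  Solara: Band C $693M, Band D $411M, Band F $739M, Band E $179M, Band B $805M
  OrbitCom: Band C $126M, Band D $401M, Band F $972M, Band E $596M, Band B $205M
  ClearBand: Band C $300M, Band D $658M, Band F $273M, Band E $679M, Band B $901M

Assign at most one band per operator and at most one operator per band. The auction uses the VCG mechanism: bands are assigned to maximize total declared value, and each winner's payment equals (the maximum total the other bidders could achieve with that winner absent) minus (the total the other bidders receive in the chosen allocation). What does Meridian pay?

Efficient allocation: Meridian→Band D ($938M), AzureWave→Band C ($875M), Solara→Band B ($805M), OrbitCom→Band F ($972M), ClearBand→Band E ($679M); total welfare W = $4269M.
Meridian receives Band D at value $938M, so the others get W − 938 = $3331M.
Without Meridian: best allocation of the remaining 4 bidders over all 5 bands is AzureWave→Band D ($770M), Solara→Band C ($693M), OrbitCom→Band F ($972M), ClearBand→Band B ($901M), total $3336M.
VCG payment = (others' best without Meridian) − (others' welfare with Meridian) = 3336 − 3331 = $5M.

Meridian pays $5M.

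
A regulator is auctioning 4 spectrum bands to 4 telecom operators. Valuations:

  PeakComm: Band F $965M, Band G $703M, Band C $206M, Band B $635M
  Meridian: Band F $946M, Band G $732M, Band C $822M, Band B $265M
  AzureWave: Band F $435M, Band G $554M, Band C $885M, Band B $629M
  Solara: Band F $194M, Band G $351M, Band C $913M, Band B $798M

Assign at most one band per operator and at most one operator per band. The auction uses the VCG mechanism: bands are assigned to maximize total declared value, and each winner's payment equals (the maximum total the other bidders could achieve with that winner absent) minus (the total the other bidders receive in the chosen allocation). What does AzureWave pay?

AzureWave pays $115M.

Efficient allocation: PeakComm→Band F ($965M), Meridian→Band G ($732M), AzureWave→Band C ($885M), Solara→Band B ($798M); total welfare W = $3380M.
AzureWave receives Band C at value $885M, so the others get W − 885 = $2495M.
Without AzureWave: best allocation of the remaining 3 bidders over all 4 bands is PeakComm→Band F ($965M), Meridian→Band G ($732M), Solara→Band C ($913M), total $2610M.
VCG payment = (others' best without AzureWave) − (others' welfare with AzureWave) = 2610 − 2495 = $115M.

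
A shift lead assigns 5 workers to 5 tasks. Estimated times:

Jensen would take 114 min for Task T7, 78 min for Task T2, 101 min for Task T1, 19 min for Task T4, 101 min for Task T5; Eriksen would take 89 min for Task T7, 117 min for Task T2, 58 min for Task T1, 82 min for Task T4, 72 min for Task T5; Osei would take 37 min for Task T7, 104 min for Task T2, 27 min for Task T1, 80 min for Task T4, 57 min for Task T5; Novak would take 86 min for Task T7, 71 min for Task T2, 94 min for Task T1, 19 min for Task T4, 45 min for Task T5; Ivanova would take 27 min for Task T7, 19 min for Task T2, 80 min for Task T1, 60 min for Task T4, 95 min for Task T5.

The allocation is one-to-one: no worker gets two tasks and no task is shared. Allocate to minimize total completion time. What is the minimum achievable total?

Optimal: Jensen→Task T4 (19 min), Eriksen→Task T1 (58 min), Osei→Task T7 (37 min), Novak→Task T5 (45 min), Ivanova→Task T2 (19 min) — total 19+58+37+45+19 = 178 min.
Column-greedy (each task in turn goes to its cheapest remaining worker) gives 216 min, worse by 38.
Every other assignment is strictly worse.

Min total: 178 min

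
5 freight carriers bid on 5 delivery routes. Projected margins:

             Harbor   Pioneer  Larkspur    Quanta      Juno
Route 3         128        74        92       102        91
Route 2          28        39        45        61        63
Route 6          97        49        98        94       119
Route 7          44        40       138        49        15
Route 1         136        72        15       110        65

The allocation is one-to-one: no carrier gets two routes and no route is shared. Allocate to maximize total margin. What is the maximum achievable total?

Optimal: Harbor→Route 3 ($128k), Pioneer→Route 2 ($39k), Larkspur→Route 7 ($138k), Quanta→Route 1 ($110k), Juno→Route 6 ($119k) — total 128+39+138+110+119 = $534k.
Row-greedy (each carrier in turn takes its best remaining route) gives $505k, worse by 29.

Max total: $534k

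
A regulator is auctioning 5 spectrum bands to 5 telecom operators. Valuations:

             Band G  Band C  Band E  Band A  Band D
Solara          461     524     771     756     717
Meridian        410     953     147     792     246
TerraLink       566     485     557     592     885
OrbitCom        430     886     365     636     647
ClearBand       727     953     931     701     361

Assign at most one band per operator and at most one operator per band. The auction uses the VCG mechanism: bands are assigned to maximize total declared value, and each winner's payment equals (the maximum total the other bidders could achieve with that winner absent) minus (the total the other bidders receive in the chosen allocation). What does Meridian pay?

Meridian pays $189M.

Efficient allocation: Solara→Band E ($771M), Meridian→Band A ($792M), TerraLink→Band D ($885M), OrbitCom→Band C ($886M), ClearBand→Band G ($727M); total welfare W = $4061M.
Meridian receives Band A at value $792M, so the others get W − 792 = $3269M.
Without Meridian: best allocation of the remaining 4 bidders over all 5 bands is Solara→Band A ($756M), TerraLink→Band D ($885M), OrbitCom→Band C ($886M), ClearBand→Band E ($931M), total $3458M.
VCG payment = (others' best without Meridian) − (others' welfare with Meridian) = 3458 − 3269 = $189M.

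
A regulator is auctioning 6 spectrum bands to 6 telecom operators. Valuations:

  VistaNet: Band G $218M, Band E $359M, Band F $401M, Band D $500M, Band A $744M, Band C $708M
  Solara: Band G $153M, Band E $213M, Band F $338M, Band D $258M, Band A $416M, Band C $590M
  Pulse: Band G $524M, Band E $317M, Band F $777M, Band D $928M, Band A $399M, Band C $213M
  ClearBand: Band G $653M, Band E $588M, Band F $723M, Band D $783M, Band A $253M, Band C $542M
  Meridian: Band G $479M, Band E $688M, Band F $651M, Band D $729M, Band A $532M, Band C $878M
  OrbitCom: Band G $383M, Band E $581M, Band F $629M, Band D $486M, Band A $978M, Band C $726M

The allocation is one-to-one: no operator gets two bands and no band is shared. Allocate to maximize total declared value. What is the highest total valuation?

Optimal: VistaNet→Band C ($708M), Solara→Band F ($338M), Pulse→Band D ($928M), ClearBand→Band G ($653M), Meridian→Band E ($688M), OrbitCom→Band A ($978M) — total 708+338+928+653+688+978 = $4293M.
Row-greedy (each operator in turn takes its best remaining band) gives $4056M, worse by 237.

Max total: $4293M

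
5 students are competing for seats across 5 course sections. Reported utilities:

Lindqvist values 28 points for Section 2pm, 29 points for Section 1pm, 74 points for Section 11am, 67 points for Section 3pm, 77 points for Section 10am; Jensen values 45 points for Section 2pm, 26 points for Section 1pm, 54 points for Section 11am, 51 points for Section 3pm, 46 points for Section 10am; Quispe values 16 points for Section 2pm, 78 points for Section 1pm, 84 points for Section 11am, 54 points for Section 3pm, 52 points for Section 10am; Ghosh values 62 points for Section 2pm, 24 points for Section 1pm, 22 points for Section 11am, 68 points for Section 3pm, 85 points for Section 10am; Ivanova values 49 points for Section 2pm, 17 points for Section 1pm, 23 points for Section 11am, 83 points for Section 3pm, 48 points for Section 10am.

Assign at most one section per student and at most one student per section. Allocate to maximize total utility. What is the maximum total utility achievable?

Maximum total: 365 points

Optimal: Lindqvist→Section 11am (74 points), Jensen→Section 2pm (45 points), Quispe→Section 1pm (78 points), Ghosh→Section 10am (85 points), Ivanova→Section 3pm (83 points) — total 74+45+78+85+83 = 365 points.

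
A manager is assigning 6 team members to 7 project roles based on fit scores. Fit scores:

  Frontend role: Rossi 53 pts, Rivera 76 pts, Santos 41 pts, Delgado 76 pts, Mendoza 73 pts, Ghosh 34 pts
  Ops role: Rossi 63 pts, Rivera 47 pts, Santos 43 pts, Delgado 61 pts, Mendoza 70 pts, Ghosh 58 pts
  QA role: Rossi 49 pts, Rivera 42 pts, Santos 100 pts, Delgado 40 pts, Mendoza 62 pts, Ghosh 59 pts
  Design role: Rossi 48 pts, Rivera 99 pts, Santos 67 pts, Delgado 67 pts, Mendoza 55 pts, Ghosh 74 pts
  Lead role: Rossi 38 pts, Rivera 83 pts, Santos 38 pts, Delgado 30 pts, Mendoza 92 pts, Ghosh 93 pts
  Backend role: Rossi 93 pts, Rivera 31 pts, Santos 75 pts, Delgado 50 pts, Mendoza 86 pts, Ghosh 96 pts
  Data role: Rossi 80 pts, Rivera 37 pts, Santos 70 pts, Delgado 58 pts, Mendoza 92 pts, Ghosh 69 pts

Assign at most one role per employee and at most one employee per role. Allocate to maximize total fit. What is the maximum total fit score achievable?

Optimal: Rossi→Backend role (93 pts), Rivera→Design role (99 pts), Santos→QA role (100 pts), Delgado→Frontend role (76 pts), Mendoza→Data role (92 pts), Ghosh→Lead role (93 pts) — total 93+99+100+76+92+93 = 553 pts.
Row-greedy (each employee in turn takes its best remaining role) gives 529 pts, worse by 24.
Next-best assignment: Rossi→Data role, Rivera→Design role, Santos→QA role, Delgado→Frontend role, Mendoza→Lead role, Ghosh→Backend role = 543 pts.
Every other assignment is strictly worse.

Max total: 553 pts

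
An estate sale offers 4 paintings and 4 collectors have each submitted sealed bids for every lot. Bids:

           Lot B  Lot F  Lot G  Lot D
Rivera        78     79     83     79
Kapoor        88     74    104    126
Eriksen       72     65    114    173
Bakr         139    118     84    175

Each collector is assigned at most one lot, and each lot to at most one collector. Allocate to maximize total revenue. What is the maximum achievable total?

Treat this as an assignment problem: match each collector to one lot.
Optimal: Rivera→Lot F ($79), Kapoor→Lot G ($104), Eriksen→Lot D ($173), Bakr→Lot B ($139) — total 79+104+173+139 = $495.
Max-entry greedy (repeatedly take the single best remaining cell) gives $456, worse by 39.
Checked against all permutations: $495 is optimal.

Max total: $495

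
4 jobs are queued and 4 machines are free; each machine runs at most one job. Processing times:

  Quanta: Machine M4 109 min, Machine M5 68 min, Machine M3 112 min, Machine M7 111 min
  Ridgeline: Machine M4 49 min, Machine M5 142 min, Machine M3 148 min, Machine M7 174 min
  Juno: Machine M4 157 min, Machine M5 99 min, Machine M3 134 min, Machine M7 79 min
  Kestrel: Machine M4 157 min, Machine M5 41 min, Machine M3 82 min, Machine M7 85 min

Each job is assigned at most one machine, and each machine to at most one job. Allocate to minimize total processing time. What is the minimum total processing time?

Optimal: Quanta→Machine M5 (68 min), Ridgeline→Machine M4 (49 min), Juno→Machine M7 (79 min), Kestrel→Machine M3 (82 min) — total 68+49+79+82 = 278 min.
Min-entry greedy (repeatedly take the single cheapest remaining cell) gives 281 min, worse by 3.
Next-best assignment: Quanta→Machine M3, Ridgeline→Machine M4, Juno→Machine M7, Kestrel→Machine M5 = 281 min.

Minimum total: 278 min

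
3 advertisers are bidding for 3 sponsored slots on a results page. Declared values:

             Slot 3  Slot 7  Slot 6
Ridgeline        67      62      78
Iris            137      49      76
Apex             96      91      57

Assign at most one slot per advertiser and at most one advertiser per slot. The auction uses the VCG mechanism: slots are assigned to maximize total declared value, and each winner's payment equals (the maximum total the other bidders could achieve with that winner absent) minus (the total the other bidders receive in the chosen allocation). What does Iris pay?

Efficient allocation: Ridgeline→Slot 6 ($78), Iris→Slot 3 ($137), Apex→Slot 7 ($91); total welfare W = $306.
Iris receives Slot 3 at value $137, so the others get W − 137 = $169.
Without Iris: best allocation of the remaining 2 bidders over all 3 slots is Ridgeline→Slot 6 ($78), Apex→Slot 3 ($96), total $174.
VCG payment = (others' best without Iris) − (others' welfare with Iris) = 174 − 169 = $5.

Iris pays $5.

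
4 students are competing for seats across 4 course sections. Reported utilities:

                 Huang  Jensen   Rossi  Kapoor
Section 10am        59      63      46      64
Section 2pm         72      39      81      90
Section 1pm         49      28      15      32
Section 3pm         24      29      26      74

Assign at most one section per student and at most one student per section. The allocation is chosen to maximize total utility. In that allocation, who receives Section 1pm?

Optimal: Huang→Section 1pm (49 points), Jensen→Section 10am (63 points), Rossi→Section 2pm (81 points), Kapoor→Section 3pm (74 points) — total 49+63+81+74 = 267 points.
Column-greedy (each section in turn goes to its best remaining student) gives 223 points, worse by 44.
No other one-to-one assignment exceeds 267 points.
Huang's own top section is Section 2pm (72 points), but forcing Huang→Section 2pm and reassigning the rest optimally gives only 224 points — worse by 43.

Huang receives Section 1pm.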